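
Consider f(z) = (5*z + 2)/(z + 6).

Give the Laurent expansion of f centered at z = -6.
Put w = z - (-6), i.e. z = w - 6. The denominator is w, so it suffices to rewrite the numerator in powers of w.

P(z) = 5*z + 2
P(w - 6) = -28 + 5*w

Dividing each term by w:
  f = -28/w + 5

Substituting back w = z + 6:
  f(z) = -28/(z + 6) + 5

The series is finite because the numerator is a polynomial; the negative powers form the principal part, and the coefficient of 1/(z + 6) gives Res(f, -6) = -28.

Final answer: -28/(z + 6) + 5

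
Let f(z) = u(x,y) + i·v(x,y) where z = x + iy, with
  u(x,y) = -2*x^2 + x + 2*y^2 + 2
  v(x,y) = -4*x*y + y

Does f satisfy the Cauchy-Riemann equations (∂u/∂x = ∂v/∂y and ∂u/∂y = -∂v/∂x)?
∂u/∂x = 1 - 4*x
∂v/∂y = 1 - 4*x
∂u/∂y = 4*y
∂v/∂x = -4*y
∂u/∂x = ∂v/∂y and ∂u/∂y = -∂v/∂x hold identically; f is analytic.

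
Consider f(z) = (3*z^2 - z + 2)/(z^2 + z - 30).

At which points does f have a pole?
The singularities of f are the zeros of the denominator. Factoring,
  z^2 + z - 30 = (z + 6)*(z - 5)
so the candidates are z = -6, z = 5.

Check the numerator P(z) = 3*z^2 - z + 2 at each one:
  P(-6) = 116 ≠ 0, so z = -6 is a (simple) pole.
  P(5) = 72 ≠ 0, so z = 5 is a (simple) pole.

Poles of f: {-6, 5}

Final answer: {-6, 5}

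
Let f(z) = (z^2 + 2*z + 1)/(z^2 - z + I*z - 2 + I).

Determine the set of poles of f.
{2 - I}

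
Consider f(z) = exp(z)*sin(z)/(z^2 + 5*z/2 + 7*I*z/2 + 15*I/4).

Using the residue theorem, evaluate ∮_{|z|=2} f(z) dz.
By the residue theorem, ∮_C f(z) dz = 2πi · (sum of the residues of f at the poles inside |z| = 2).

The denominator factors as (z + 1 + I/2)*(z + 3/2 + 3*I), so the singularities of f are simple poles at z = -1 - I/2, z = -3/2 - 3*I.
  |-1 - I/2|² = 5/4 < 4 = 2², so this pole is inside the contour.
  |-3/2 - 3*I|² = 45/4 > 4 = 2², so this pole is outside the contour.

With P(z) = exp(z)*sin(z) and Q(z) = z^2 + 5*z/2 + 7*I*z/2 + 15*I/4, each pole is simple, so Res(f, z₀) = P(z₀)/Q'(z₀) with Q'(z) = 2*z + 5/2 + 7*I/2.
  Res(f, -1 - I/2) = P(-1 - I/2)/Q'(-1 - I/2) = (-exp(-1 - I/2)*sin(1 + I/2))/(1/2 + 5*I/2) = (-1/13 + 5*I/13)*exp(-1 - I/2)*sin(1 + I/2)

∮_C f(z) dz = 2πi · ((-1/13 + 5*I/13)*exp(-1 - I/2)*sin(1 + I/2)) = pi*(-10/13 - 2*I/13)*exp(-1 - I/2)*sin(1 + I/2)

Final answer: pi*(-10/13 - 2*I/13)*exp(-1 - I/2)*sin(1 + I/2)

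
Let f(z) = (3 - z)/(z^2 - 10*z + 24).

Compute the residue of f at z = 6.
-3/2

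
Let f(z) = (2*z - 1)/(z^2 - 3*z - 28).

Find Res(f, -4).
Write f(z) = P(z)/Q(z) with P(z) = 2*z - 1 and Q(z) = z^2 - 3*z - 28.
The denominator factors as Q(z) = (z - 7)*(z + 4), so z = -4 is a simple zero of Q and P is analytic there; z = -4 is therefore a simple pole and
  Res(f, z₀) = P(z₀)/Q'(z₀).

Q'(z) = 2*z - 3, so Q'(-4) = -11.
P(-4) = -9.

Res(f, -4) = (-9)/(-11) = 9/11

Final answer: 9/11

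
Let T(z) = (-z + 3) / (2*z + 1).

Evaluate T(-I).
Substitute z = -I:
  numerator:   -(-I) + 3 = 3 + I
  denominator: 2*(-I) + 1 = 1 - 2*I
T(-I) = (3 + I)/(1 - 2*I); multiplying numerator and denominator by the conjugate 1 + 2*I gives (1 + 7*I)/5 = 1/5 + 7*I/5

Final answer: 1/5 + 7*I/5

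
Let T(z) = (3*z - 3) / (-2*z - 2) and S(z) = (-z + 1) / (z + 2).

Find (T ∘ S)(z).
(T ∘ S)(z) = T(S(z)) = ((3)*S(z) + (-3))/((-2)*S(z) + (-2)). Multiply numerator and denominator by z + 2:
  numerator:   (3)*(-z + 1) + (-3)*(z + 2) = -6*z - 3
  denominator: (-2)*(-z + 1) + (-2)*(z + 2) = -6
(T ∘ S)(z) = (-6*z - 3)/(-6) = (2*z + 1)/2

Final answer: (2*z + 1)/2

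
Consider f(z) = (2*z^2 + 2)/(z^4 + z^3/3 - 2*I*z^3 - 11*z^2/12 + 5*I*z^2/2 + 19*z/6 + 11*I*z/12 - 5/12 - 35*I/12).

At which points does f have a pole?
The singularities of f are the zeros of the denominator. Factoring,
  z^4 + z^3/3 - 2*I*z^3 - 11*z^2/12 + 5*I*z^2/2 + 19*z/6 + 11*I*z/12 - 5/12 - 35*I/12 = (z + 1 - 2*I)*(z + 1 - I/2)*(z - 1 + I)*(z - 2/3 - I/2)
so the candidates are z = -1 + 2*I, z = -1 + I/2, z = 1 - I, z = 2/3 + I/2.

Check the numerator P(z) = 2*z^2 + 2 at each one:
  P(-1 + 2*I) = -4 - 8*I ≠ 0, so z = -1 + 2*I is a (simple) pole.
  P(-1 + I/2) = 7/2 - 2*I ≠ 0, so z = -1 + I/2 is a (simple) pole.
  P(1 - I) = 2 - 4*I ≠ 0, so z = 1 - I is a (simple) pole.
  P(2/3 + I/2) = 43/18 + 4*I/3 ≠ 0, so z = 2/3 + I/2 is a (simple) pole.

Poles of f: {-1 + I/2, -1 + 2*I, 2/3 + I/2, 1 - I}

Final answer: {-1 + I/2, -1 + 2*I, 2/3 + I/2, 1 - I}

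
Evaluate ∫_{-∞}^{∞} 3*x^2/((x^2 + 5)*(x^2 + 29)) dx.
pi*(-sqrt(5) + sqrt(29))/8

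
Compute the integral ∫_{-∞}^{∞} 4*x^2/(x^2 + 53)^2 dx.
Let f(z) = 4*z^2/(z^2 + 53)^2. The denominator has no real zeros and deg Q - deg P = 2 ≥ 2, so the integral of f over the upper semicircle |z| = R tends to 0 as R → ∞. Closing the contour in the upper half-plane,
  ∫_{-∞}^{∞} f(x) dx = 2πi · Σ Res(f, z_k)  over the poles with Im z_k > 0.

Zeros of the denominator: z^2 + 53 = 0 gives z = ±sqrt(53)*I.
Upper half-plane: z = sqrt(53)*I (a pole of order 2).

Write f(z) = g(z)/(z - sqrt(53)*I)^2 with g(z) = 4*z^2/(z + sqrt(53)*I)^2. For a double pole, Res(f, z₀) = g'(z₀):
  g'(z) = 8*sqrt(53)*I*z/(z + sqrt(53)*I)^3
  Res(f, sqrt(53)*I) = g'(sqrt(53)*I) = -sqrt(53)*I/53

∫_{-∞}^{∞} f(x) dx = 2πi · (-sqrt(53)*I/53) = 2*sqrt(53)*pi/53

Final answer: 2*sqrt(53)*pi/53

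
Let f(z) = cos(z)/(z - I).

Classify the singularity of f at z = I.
pole of order 1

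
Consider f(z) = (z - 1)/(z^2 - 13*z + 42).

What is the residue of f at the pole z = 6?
-5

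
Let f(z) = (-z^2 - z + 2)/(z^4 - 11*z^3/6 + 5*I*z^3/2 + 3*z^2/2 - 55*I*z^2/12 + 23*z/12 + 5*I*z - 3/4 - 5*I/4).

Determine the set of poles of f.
The singularities of f are the zeros of the denominator. Factoring,
  z^4 - 11*z^3/6 + 5*I*z^3/2 + 3*z^2/2 - 55*I*z^2/12 + 23*z/12 + 5*I*z - 3/4 - 5*I/4 = (z + 3*I/2)*(z - 1/3)*(z - 1 - I)*(z - 1/2 + 2*I)
so the candidates are z = -3*I/2, z = 1/3, z = 1 + I, z = 1/2 - 2*I.

Check the numerator P(z) = -z^2 - z + 2 at each one:
  P(-3*I/2) = 17/4 + 3*I/2 ≠ 0, so z = -3*I/2 is a (simple) pole.
  P(1/3) = 14/9 ≠ 0, so z = 1/3 is a (simple) pole.
  P(1 + I) = 1 - 3*I ≠ 0, so z = 1 + I is a (simple) pole.
  P(1/2 - 2*I) = 21/4 + 4*I ≠ 0, so z = 1/2 - 2*I is a (simple) pole.

Poles of f: {-3*I/2, 1/3, 1/2 - 2*I, 1 + I}

Final answer: {-3*I/2, 1/3, 1/2 - 2*I, 1 + I}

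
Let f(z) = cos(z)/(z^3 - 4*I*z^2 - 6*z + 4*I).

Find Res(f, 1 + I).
(1/4 + I/4)*cos(1 + I)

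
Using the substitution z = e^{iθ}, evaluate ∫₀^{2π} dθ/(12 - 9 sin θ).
Call the integral J. The integrand is 2π-periodic and we integrate over a full period, so shifting θ does not change the value (θ → θ + π/2 turns sin θ into cos θ; θ → θ + π flips the sign of the trig term). Hence
  J = ∫₀^{2π} dθ/(12 + 9 cos θ).
Put z = e^{iθ}: then cos θ = (z + 1/z)/2, dθ = dz/(iz), and z runs once counterclockwise around |z| = 1:
  J = ∮_{|z|=1} 1/(12 + 9*(z + 1/z)/2) · dz/(iz) = (2/i) ∮_{|z|=1} dz/(9*z^2 + 24*z + 9).
The roots of 9*z^2 + 24*z + 9 are z = (-12 ± sqrt(12^2 - 9^2))/9, with sqrt(63) = 3*sqrt(7); their product is 1, so only z₊ = -4/3 + sqrt(7)/3 lies inside the unit circle (z₋ = -4/3 - sqrt(7)/3 lies outside).
z₊ is a simple zero of q(z) = 9*z^2 + 24*z + 9, so Res(1/q, z₊) = 1/q'(z₊) with q'(z) = 18*z + 24; and q'(z₊) = 9*(z₊ - z₋) = 6*sqrt(7).
Therefore J = (2/i) · 2πi · 1/(6*sqrt(7)) = 2*pi/(3*sqrt(7)) = 2*sqrt(7)*pi/21

Final answer: 2*sqrt(7)*pi/21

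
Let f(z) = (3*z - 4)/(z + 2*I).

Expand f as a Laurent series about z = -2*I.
Put w = z - (-2*I), i.e. z = w - 2*I. The denominator is w, so it suffices to rewrite the numerator in powers of w.

P(z) = 3*z - 4
P(w - 2*I) = -4 - 6*I + 3*w

Dividing each term by w:
  f = (-4 - 6*I)/w + 3

Substituting back w = z + 2*I:
  f(z) = (-4 - 6*I)/(z + 2*I) + 3

The series is finite because the numerator is a polynomial; the negative powers form the principal part, and the coefficient of 1/(z + 2*I) gives Res(f, -2*I) = -4 - 6*I.

Final answer: (-4 - 6*I)/(z + 2*I) + 3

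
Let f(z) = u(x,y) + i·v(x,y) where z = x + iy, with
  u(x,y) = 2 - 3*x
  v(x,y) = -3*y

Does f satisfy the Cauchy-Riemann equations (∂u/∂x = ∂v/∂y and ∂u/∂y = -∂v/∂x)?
∂u/∂x = -3
∂v/∂y = -3
∂u/∂y = 0
∂v/∂x = 0
∂u/∂x = ∂v/∂y and ∂u/∂y = -∂v/∂x hold identically; f is analytic.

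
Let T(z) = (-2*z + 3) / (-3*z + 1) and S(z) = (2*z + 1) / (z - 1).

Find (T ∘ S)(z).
(T ∘ S)(z) = T(S(z)) = ((-2)*S(z) + (3))/((-3)*S(z) + (1)). Multiply numerator and denominator by z - 1:
  numerator:   (-2)*(2*z + 1) + (3)*(z - 1) = -z - 5
  denominator: (-3)*(2*z + 1) + (1)*(z - 1) = -5*z - 4
(T ∘ S)(z) = (-z - 5)/(-5*z - 4) = (z + 5)/(5*z + 4)

Final answer: (z + 5)/(5*z + 4)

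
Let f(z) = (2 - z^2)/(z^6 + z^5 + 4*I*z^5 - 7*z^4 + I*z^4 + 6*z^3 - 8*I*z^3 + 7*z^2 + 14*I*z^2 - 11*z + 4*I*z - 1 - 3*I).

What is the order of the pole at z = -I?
Factor the denominator:
  z^6 + z^5 + 4*I*z^5 - 7*z^4 + I*z^4 + 6*z^3 - 8*I*z^3 + 7*z^2 + 14*I*z^2 - 11*z + 4*I*z - 1 - 3*I = (z + I)^4*(z + 2 + I)*(z - 1 - I)

The numerator P(z) = 2 - z^2 has P(-I) = 3 ≠ 0, so no factor of (z + I) cancels.
Near z = -I we can therefore write f(z) = g(z)/(z + I)^4 with g analytic at -I and g(-I) ≠ 0 (g is the numerator divided by the remaining denominator factors).

Hence z = -I is a pole of order 4.

Final answer: 4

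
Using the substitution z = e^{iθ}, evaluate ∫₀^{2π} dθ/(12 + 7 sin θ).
Call the integral J. The integrand is 2π-periodic and we integrate over a full period, so shifting θ does not change the value (θ → θ + π/2 turns sin θ into cos θ). Hence
  J = ∫₀^{2π} dθ/(12 + 7 cos θ).
Put z = e^{iθ}: then cos θ = (z + 1/z)/2, dθ = dz/(iz), and z runs once counterclockwise around |z| = 1:
  J = ∮_{|z|=1} 1/(12 + 7*(z + 1/z)/2) · dz/(iz) = (2/i) ∮_{|z|=1} dz/(7*z^2 + 24*z + 7).
The roots of 7*z^2 + 24*z + 7 are z = (-12 ± sqrt(12^2 - 7^2))/7, with sqrt(95) = sqrt(95); their product is 1, so only z₊ = -12/7 + sqrt(95)/7 lies inside the unit circle (z₋ = -12/7 - sqrt(95)/7 lies outside).
z₊ is a simple zero of q(z) = 7*z^2 + 24*z + 7, so Res(1/q, z₊) = 1/q'(z₊) with q'(z) = 14*z + 24; and q'(z₊) = 7*(z₊ - z₋) = 2*sqrt(95).
Therefore J = (2/i) · 2πi · 1/(2*sqrt(95)) = 2*pi/(sqrt(95)) = 2*sqrt(95)*pi/95

Final answer: 2*sqrt(95)*pi/95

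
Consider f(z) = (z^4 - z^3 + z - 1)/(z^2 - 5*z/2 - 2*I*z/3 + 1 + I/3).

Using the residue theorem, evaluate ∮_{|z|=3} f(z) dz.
By the residue theorem, ∮_C f(z) dz = 2πi · (sum of the residues of f at the poles inside |z| = 3).

The denominator factors as (z - 1/2)*(z - 2 - 2*I/3), so the singularities of f are simple poles at z = 1/2, z = 2 + 2*I/3.
  |1/2|² = 1/4 < 9 = 3², so this pole is inside the contour.
  |2 + 2*I/3|² = 40/9 < 9 = 3², so this pole is inside the contour.

With P(z) = z^4 - z^3 + z - 1 and Q(z) = z^2 - 5*z/2 - 2*I*z/3 + 1 + I/3, each pole is simple, so Res(f, z₀) = P(z₀)/Q'(z₀) with Q'(z) = 2*z - 5/2 - 2*I/3.
  Res(f, 1/2) = P(1/2)/Q'(1/2) = (-9/16)/(-3/2 - 2*I/3) = 243/776 - 27*I/194
  Res(f, 2 + 2*I/3) = P(2 + 2*I/3)/Q'(2 + 2*I/3) = (97/81 + 322*I/27)/(3/2 + 2*I/3) = 3158/873 + 16612*I/2619

Sum of residues inside C: 283/72 + 335*I/54
∮_C f(z) dz = 2πi · (283/72 + 335*I/54) = pi*(-335/27 + 283*I/36)

Final answer: pi*(-335/27 + 283*I/36)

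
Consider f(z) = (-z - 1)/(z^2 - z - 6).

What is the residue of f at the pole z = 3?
Write f(z) = P(z)/Q(z) with P(z) = -z - 1 and Q(z) = z^2 - z - 6.
The denominator factors as Q(z) = (z + 2)*(z - 3), so z = 3 is a simple zero of Q and P is analytic there; z = 3 is therefore a simple pole and
  Res(f, z₀) = P(z₀)/Q'(z₀).

Q'(z) = 2*z - 1, so Q'(3) = 5.
P(3) = -4.

Res(f, 3) = (-4)/(5) = -4/5

Final answer: -4/5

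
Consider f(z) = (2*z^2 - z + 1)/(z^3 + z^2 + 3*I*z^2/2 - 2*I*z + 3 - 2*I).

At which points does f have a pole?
The singularities of f are the zeros of the denominator. Factoring,
  z^3 + z^2 + 3*I*z^2/2 - 2*I*z + 3 - 2*I = (z - 1 - I)*(z + 1 + 3*I/2)*(z + 1 + I)
so the candidates are z = 1 + I, z = -1 - 3*I/2, z = -1 - I.

Check the numerator P(z) = 2*z^2 - z + 1 at each one:
  P(1 + I) = 3*I ≠ 0, so z = 1 + I is a (simple) pole.
  P(-1 - 3*I/2) = -1/2 + 15*I/2 ≠ 0, so z = -1 - 3*I/2 is a (simple) pole.
  P(-1 - I) = 2 + 5*I ≠ 0, so z = -1 - I is a (simple) pole.

Poles of f: {-1 - 3*I/2, -1 - I, 1 + I}

Final answer: {-1 - 3*I/2, -1 - I, 1 + I}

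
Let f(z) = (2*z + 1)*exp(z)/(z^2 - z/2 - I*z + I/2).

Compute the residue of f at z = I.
(6/5 - 8*I/5)*exp(I)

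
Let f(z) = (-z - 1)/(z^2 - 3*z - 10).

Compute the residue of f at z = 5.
-6/7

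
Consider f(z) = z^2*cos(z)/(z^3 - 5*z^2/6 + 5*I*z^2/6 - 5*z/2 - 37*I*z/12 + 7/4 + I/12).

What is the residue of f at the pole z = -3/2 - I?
Write f(z) = P(z)/Q(z) with P(z) = z^2*cos(z) and Q(z) = z^3 - 5*z^2/6 + 5*I*z^2/6 - 5*z/2 - 37*I*z/12 + 7/4 + I/12.
The denominator factors as Q(z) = (z - 1/3 + I/3)*(z - 2 - I/2)*(z + 3/2 + I), so z = -3/2 - I is a simple zero of Q and P is analytic there; z = -3/2 - I is therefore a simple pole and
  Res(f, z₀) = P(z₀)/Q'(z₀).

Q'(z) = 3*z^2 - 5*z/3 + 5*I*z/3 - 5/2 - 37*I/12, so Q'(-3/2 - I) = 65/12 + 61*I/12.
P(-3/2 - I) = (5/4 + 3*I)*cos(3/2 + I).

Res(f, -3/2 - I) = ((5/4 + 3*I)*cos(3/2 + I))/(65/12 + 61*I/12) = (3171/7946 + 1425*I/7946)*cos(3/2 + I)

Final answer: (3171/7946 + 1425*I/7946)*cos(3/2 + I)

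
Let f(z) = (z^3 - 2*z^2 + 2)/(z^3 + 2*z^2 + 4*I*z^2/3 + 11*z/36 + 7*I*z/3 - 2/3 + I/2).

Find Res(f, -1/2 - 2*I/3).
Write f(z) = P(z)/Q(z) with P(z) = z^3 - 2*z^2 + 2 and Q(z) = z^3 + 2*z^2 + 4*I*z^2/3 + 11*z/36 + 7*I*z/3 - 2/3 + I/2.
The denominator factors as Q(z) = (z + 3/2)*(z + 2*I/3)*(z + 1/2 + 2*I/3), so z = -1/2 - 2*I/3 is a simple zero of Q and P is analytic there; z = -1/2 - 2*I/3 is therefore a simple pole and
  Res(f, z₀) = P(z₀)/Q'(z₀).

Q'(z) = 3*z^2 + 4*z + 8*I*z/3 + 11/36 + 7*I/3, so Q'(-1/2 - 2*I/3) = -1/2 + I/3.
P(-1/2 - 2*I/3) = 211/72 - 83*I/54.

Res(f, -1/2 - 2*I/3) = (211/72 - 83*I/54)/(-1/2 + I/3) = -2563/468 - 15*I/26

Final answer: -2563/468 - 15*I/26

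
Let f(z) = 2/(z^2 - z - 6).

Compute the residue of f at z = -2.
Write f(z) = P(z)/Q(z) with P(z) = 2 and Q(z) = z^2 - z - 6.
The denominator factors as Q(z) = (z + 2)*(z - 3), so z = -2 is a simple zero of Q and P is analytic there; z = -2 is therefore a simple pole and
  Res(f, z₀) = P(z₀)/Q'(z₀).

Q'(z) = 2*z - 1, so Q'(-2) = -5.
P(-2) = 2.

Res(f, -2) = (2)/(-5) = -2/5

Final answer: -2/5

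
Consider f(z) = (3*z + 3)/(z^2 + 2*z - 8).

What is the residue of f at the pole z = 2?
3/2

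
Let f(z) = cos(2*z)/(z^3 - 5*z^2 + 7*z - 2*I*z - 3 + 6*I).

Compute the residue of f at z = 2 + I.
Write f(z) = P(z)/Q(z) with P(z) = cos(2*z) and Q(z) = z^3 - 5*z^2 + 7*z - 2*I*z - 3 + 6*I.
The denominator factors as Q(z) = (z + I)*(z - 3)*(z - 2 - I), so z = 2 + I is a simple zero of Q and P is analytic there; z = 2 + I is therefore a simple pole and
  Res(f, z₀) = P(z₀)/Q'(z₀).

Q'(z) = 3*z^2 - 10*z + 7 - 2*I, so Q'(2 + I) = -4.
P(2 + I) = cos(4 + 2*I).

Res(f, 2 + I) = (cos(4 + 2*I))/(-4) = -cos(4 + 2*I)/4

Final answer: -cos(4 + 2*I)/4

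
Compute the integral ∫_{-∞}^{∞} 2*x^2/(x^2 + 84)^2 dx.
sqrt(21)*pi/42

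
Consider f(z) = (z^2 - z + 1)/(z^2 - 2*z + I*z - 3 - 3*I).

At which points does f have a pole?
The singularities of f are the zeros of the denominator. Factoring,
  z^2 - 2*z + I*z - 3 - 3*I = (z - 3)*(z + 1 + I)
so the candidates are z = 3, z = -1 - I.

Check the numerator P(z) = z^2 - z + 1 at each one:
  P(3) = 7 ≠ 0, so z = 3 is a (simple) pole.
  P(-1 - I) = 2 + 3*I ≠ 0, so z = -1 - I is a (simple) pole.

Poles of f: {-1 - I, 3}

Final answer: {-1 - I, 3}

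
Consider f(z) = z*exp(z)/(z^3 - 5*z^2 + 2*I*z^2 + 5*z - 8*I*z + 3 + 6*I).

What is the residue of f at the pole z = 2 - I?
Write f(z) = P(z)/Q(z) with P(z) = z*exp(z) and Q(z) = z^3 - 5*z^2 + 2*I*z^2 + 5*z - 8*I*z + 3 + 6*I.
The denominator factors as Q(z) = (z - 2 + I)*(z - 3)*(z + I), so z = 2 - I is a simple zero of Q and P is analytic there; z = 2 - I is therefore a simple pole and
  Res(f, z₀) = P(z₀)/Q'(z₀).

Q'(z) = 3*z^2 - 10*z + 4*I*z + 5 - 8*I, so Q'(2 - I) = -2 - 2*I.
P(2 - I) = (2 - I)*exp(2 - I).

Res(f, 2 - I) = ((2 - I)*exp(2 - I))/(-2 - 2*I) = (-1/4 + 3*I/4)*exp(2 - I)

Final answer: (-1/4 + 3*I/4)*exp(2 - I)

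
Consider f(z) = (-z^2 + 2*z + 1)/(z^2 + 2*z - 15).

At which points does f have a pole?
{-5, 3}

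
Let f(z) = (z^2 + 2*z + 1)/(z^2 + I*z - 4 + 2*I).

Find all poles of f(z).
The singularities of f are the zeros of the denominator. Factoring,
  z^2 + I*z - 4 + 2*I = (z - 2 + I)*(z + 2)
so the candidates are z = 2 - I, z = -2.

Check the numerator P(z) = z^2 + 2*z + 1 at each one:
  P(2 - I) = 8 - 6*I ≠ 0, so z = 2 - I is a (simple) pole.
  P(-2) = 1 ≠ 0, so z = -2 is a (simple) pole.

Poles of f: {-2, 2 - I}

Final answer: {-2, 2 - I}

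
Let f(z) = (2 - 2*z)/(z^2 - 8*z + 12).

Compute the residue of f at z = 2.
Write f(z) = P(z)/Q(z) with P(z) = 2 - 2*z and Q(z) = z^2 - 8*z + 12.
The denominator factors as Q(z) = (z - 6)*(z - 2), so z = 2 is a simple zero of Q and P is analytic there; z = 2 is therefore a simple pole and
  Res(f, z₀) = P(z₀)/Q'(z₀).

Q'(z) = 2*z - 8, so Q'(2) = -4.
P(2) = -2.

Res(f, 2) = (-2)/(-4) = 1/2

Final answer: 1/2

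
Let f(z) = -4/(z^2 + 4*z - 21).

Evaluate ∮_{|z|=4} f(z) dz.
By the residue theorem, ∮_C f(z) dz = 2πi · (sum of the residues of f at the poles inside |z| = 4).

The denominator factors as (z + 7)*(z - 3), so the singularities of f are simple poles at z = -7, z = 3.
  |-7|² = 49 > 16 = 4², so this pole is outside the contour.
  |3|² = 9 < 16 = 4², so this pole is inside the contour.

With P(z) = -4 and Q(z) = z^2 + 4*z - 21, each pole is simple, so Res(f, z₀) = P(z₀)/Q'(z₀) with Q'(z) = 2*z + 4.
  Res(f, 3) = P(3)/Q'(3) = (-4)/(10) = -2/5

∮_C f(z) dz = 2πi · (-2/5) = -4*I*pi/5

Final answer: -4*I*pi/5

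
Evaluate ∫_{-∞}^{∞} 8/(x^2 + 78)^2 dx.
Let f(z) = 8/(z^2 + 78)^2. The denominator has no real zeros and deg Q - deg P = 4 ≥ 2, so the integral of f over the upper semicircle |z| = R tends to 0 as R → ∞. Closing the contour in the upper half-plane,
  ∫_{-∞}^{∞} f(x) dx = 2πi · Σ Res(f, z_k)  over the poles with Im z_k > 0.

Zeros of the denominator: z^2 + 78 = 0 gives z = ±sqrt(78)*I.
Upper half-plane: z = sqrt(78)*I (a pole of order 2).

Write f(z) = g(z)/(z - sqrt(78)*I)^2 with g(z) = 8/(z + sqrt(78)*I)^2. For a double pole, Res(f, z₀) = g'(z₀):
  g'(z) = -16/(z + sqrt(78)*I)^3
  Res(f, sqrt(78)*I) = g'(sqrt(78)*I) = -sqrt(78)*I/3042

∫_{-∞}^{∞} f(x) dx = 2πi · (-sqrt(78)*I/3042) = sqrt(78)*pi/1521

Final answer: sqrt(78)*pi/1521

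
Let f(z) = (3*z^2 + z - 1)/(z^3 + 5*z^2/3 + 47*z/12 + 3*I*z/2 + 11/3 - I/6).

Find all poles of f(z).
The singularities of f are the zeros of the denominator. Factoring,
  z^3 + 5*z^2/3 + 47*z/12 + 3*I*z/2 + 11/3 - I/6 = (z + 2/3 - 3*I/2)*(z + 1 - I/2)*(z + 2*I)
so the candidates are z = -2/3 + 3*I/2, z = -1 + I/2, z = -2*I.

Check the numerator P(z) = 3*z^2 + z - 1 at each one:
  P(-2/3 + 3*I/2) = -85/12 - 9*I/2 ≠ 0, so z = -2/3 + 3*I/2 is a (simple) pole.
  P(-1 + I/2) = 1/4 - 5*I/2 ≠ 0, so z = -1 + I/2 is a (simple) pole.
  P(-2*I) = -13 - 2*I ≠ 0, so z = -2*I is a (simple) pole.

Poles of f: {-1 + I/2, -2/3 + 3*I/2, -2*I}

Final answer: {-1 + I/2, -2/3 + 3*I/2, -2*I}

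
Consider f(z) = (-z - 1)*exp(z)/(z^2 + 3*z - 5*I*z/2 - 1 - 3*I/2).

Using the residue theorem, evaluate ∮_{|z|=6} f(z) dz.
By the residue theorem, ∮_C f(z) dz = 2πi · (sum of the residues of f at the poles inside |z| = 6).

The denominator factors as (z + 3 - 2*I)*(z - I/2), so the singularities of f are simple poles at z = -3 + 2*I, z = I/2.
  |-3 + 2*I|² = 13 < 36 = 6², so this pole is inside the contour.
  |I/2|² = 1/4 < 36 = 6², so this pole is inside the contour.

With P(z) = (-z - 1)*exp(z) and Q(z) = z^2 + 3*z - 5*I*z/2 - 1 - 3*I/2, each pole is simple, so Res(f, z₀) = P(z₀)/Q'(z₀) with Q'(z) = 2*z + 3 - 5*I/2.
  Res(f, -3 + 2*I) = P(-3 + 2*I)/Q'(-3 + 2*I) = ((2 - 2*I)*exp(-3 + 2*I))/(-3 + 3*I/2) = (-4/5 + 4*I/15)*exp(-3 + 2*I)
  Res(f, I/2) = P(I/2)/Q'(I/2) = ((-1 - I/2)*exp(I/2))/(3 - 3*I/2) = (-1/5 - 4*I/15)*exp(I/2)

Sum of residues inside C: (-1/5 - 4*I/15)*exp(I/2) + (-4/5 + 4*I/15)*exp(-3 + 2*I)
∮_C f(z) dz = 2πi · ((-1/5 - 4*I/15)*exp(I/2) + (-4/5 + 4*I/15)*exp(-3 + 2*I)) = pi*(8/15 - 2*I/5)*exp(I/2) + pi*(-8/15 - 8*I/5)*exp(-3 + 2*I)

Final answer: pi*(8/15 - 2*I/5)*exp(I/2) + pi*(-8/15 - 8*I/5)*exp(-3 + 2*I)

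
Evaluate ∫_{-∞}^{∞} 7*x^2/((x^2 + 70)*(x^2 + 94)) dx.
Let f(z) = 7*z^2/((z^2 + 70)*(z^2 + 94)). The denominator has no real zeros and deg Q - deg P = 2 ≥ 2, so the integral of f over the upper semicircle |z| = R tends to 0 as R → ∞. Closing the contour in the upper half-plane,
  ∫_{-∞}^{∞} f(x) dx = 2πi · Σ Res(f, z_k)  over the poles with Im z_k > 0.

Zeros of the denominator: z^2 + 70 = 0 gives z = ±sqrt(70)*I; z^2 + 94 = 0 gives z = ±sqrt(94)*I.
Upper half-plane: z = sqrt(70)*I, z = sqrt(94)*I (simple).

Each pole is a simple zero of Q(z) = z^4 + 164*z^2 + 6580, so Res(f, z₀) = P(z₀)/Q'(z₀) with P(z) = 7*z^2, Q'(z) = 4*z^3 + 328*z:
  Res(f, sqrt(70)*I) = (-490)/(48*sqrt(70)*I) = 7*sqrt(70)*I/48
  Res(f, sqrt(94)*I) = (-658)/(-48*sqrt(94)*I) = -7*sqrt(94)*I/48

Sum of residues: 7*I*(-sqrt(94) + sqrt(70))/48
∫_{-∞}^{∞} f(x) dx = 2πi · (7*I*(-sqrt(94) + sqrt(70))/48) = 7*pi*(-sqrt(70) + sqrt(94))/24

Final answer: 7*pi*(-sqrt(70) + sqrt(94))/24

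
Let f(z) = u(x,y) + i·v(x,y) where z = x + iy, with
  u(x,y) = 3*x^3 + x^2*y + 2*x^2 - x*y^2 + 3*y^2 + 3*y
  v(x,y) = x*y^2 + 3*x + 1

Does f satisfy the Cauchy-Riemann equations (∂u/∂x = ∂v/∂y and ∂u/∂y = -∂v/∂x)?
∂u/∂x = 9*x^2 + 2*x*y + 4*x - y^2
∂v/∂y = 2*x*y
∂u/∂y = x^2 - 2*x*y + 6*y + 3
∂v/∂x = y^2 + 3
∂u/∂x ≠ ∂v/∂y and ∂u/∂y ≠ -∂v/∂x; the Cauchy-Riemann equations are not satisfied, so f is not analytic.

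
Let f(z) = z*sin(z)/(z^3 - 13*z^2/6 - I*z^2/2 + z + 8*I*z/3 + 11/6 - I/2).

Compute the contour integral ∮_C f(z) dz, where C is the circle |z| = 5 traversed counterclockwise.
By the residue theorem, ∮_C f(z) dz = 2πi · (sum of the residues of f at the poles inside |z| = 5).

The denominator factors as (z - 2/3 - I)*(z + 1/2 - I/2)*(z - 2 + I), so the singularities of f are simple poles at z = 2/3 + I, z = -1/2 + I/2, z = 2 - I.
  |2/3 + I|² = 13/9 < 25 = 5², so this pole is inside the contour.
  |-1/2 + I/2|² = 1/2 < 25 = 5², so this pole is inside the contour.
  |2 - I|² = 5 < 25 = 5², so this pole is inside the contour.

With P(z) = z*sin(z) and Q(z) = z^3 - 13*z^2/6 - I*z^2/2 + z + 8*I*z/3 + 11/6 - I/2, each pole is simple, so Res(f, z₀) = P(z₀)/Q'(z₀) with Q'(z) = 3*z^2 - 13*z/3 - I*z + 1 + 8*I/3.
  Res(f, 2/3 + I) = P(2/3 + I)/Q'(2/3 + I) = ((2/3 + I)*sin(2/3 + I))/(-23/9 + 5*I/3) = (-3/754 - 297*I/754)*sin(2/3 + I)
  Res(f, -1/2 + I/2) = P(-1/2 + I/2)/Q'(-1/2 + I/2) = ((1/2 - I/2)*sin(1/2 - I/2))/(11/3 - I/2) = (75/493 - 57*I/493)*sin(1/2 - I/2)
  Res(f, 2 - I) = P(2 - I)/Q'(2 - I) = ((2 - I)*sin(2 - I))/(1/3 - 7*I) = (69/442 + 123*I/442)*sin(2 - I)

Sum of residues inside C: (-3/754 - 297*I/754)*sin(2/3 + I) + (75/493 - 57*I/493)*sin(1/2 - I/2) + (69/442 + 123*I/442)*sin(2 - I)
∮_C f(z) dz = 2πi · ((-3/754 - 297*I/754)*sin(2/3 + I) + (75/493 - 57*I/493)*sin(1/2 - I/2) + (69/442 + 123*I/442)*sin(2 - I)) = pi*(114/493 + 150*I/493)*sin(1/2 - I/2) + pi*(-123/221 + 69*I/221)*sin(2 - I) + pi*(297/377 - 3*I/377)*sin(2/3 + I)

Final answer: pi*(114/493 + 150*I/493)*sin(1/2 - I/2) + pi*(-123/221 + 69*I/221)*sin(2 - I) + pi*(297/377 - 3*I/377)*sin(2/3 + I)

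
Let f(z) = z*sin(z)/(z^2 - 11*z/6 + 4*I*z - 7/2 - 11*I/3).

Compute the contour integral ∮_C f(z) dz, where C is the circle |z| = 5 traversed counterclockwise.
By the residue theorem, ∮_C f(z) dz = 2πi · (sum of the residues of f at the poles inside |z| = 5).

The denominator factors as (z - 1/3 + 2*I)*(z - 3/2 + 2*I), so the singularities of f are simple poles at z = 1/3 - 2*I, z = 3/2 - 2*I.
  |1/3 - 2*I|² = 37/9 < 25 = 5², so this pole is inside the contour.
  |3/2 - 2*I|² = 25/4 < 25 = 5², so this pole is inside the contour.

With P(z) = z*sin(z) and Q(z) = z^2 - 11*z/6 + 4*I*z - 7/2 - 11*I/3, each pole is simple, so Res(f, z₀) = P(z₀)/Q'(z₀) with Q'(z) = 2*z - 11/6 + 4*I.
  Res(f, 1/3 - 2*I) = P(1/3 - 2*I)/Q'(1/3 - 2*I) = ((1/3 - 2*I)*sin(1/3 - 2*I))/(-7/6) = (-2/7 + 12*I/7)*sin(1/3 - 2*I)
  Res(f, 3/2 - 2*I) = P(3/2 - 2*I)/Q'(3/2 - 2*I) = ((3/2 - 2*I)*sin(3/2 - 2*I))/(7/6) = (9/7 - 12*I/7)*sin(3/2 - 2*I)

Sum of residues inside C: (9/7 - 12*I/7)*sin(3/2 - 2*I) + (-2/7 + 12*I/7)*sin(1/3 - 2*I)
∮_C f(z) dz = 2πi · ((9/7 - 12*I/7)*sin(3/2 - 2*I) + (-2/7 + 12*I/7)*sin(1/3 - 2*I)) = pi*(24/7 + 18*I/7)*sin(3/2 - 2*I) + pi*(-24/7 - 4*I/7)*sin(1/3 - 2*I)

Final answer: pi*(24/7 + 18*I/7)*sin(3/2 - 2*I) + pi*(-24/7 - 4*I/7)*sin(1/3 - 2*I)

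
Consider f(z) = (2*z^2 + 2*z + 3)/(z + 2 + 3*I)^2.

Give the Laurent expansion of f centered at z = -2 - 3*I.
Put w = z - (-2 - 3*I), i.e. z = w - 2 - 3*I. The denominator is w^2, so it suffices to rewrite the numerator in powers of w.

P(z) = 2*z^2 + 2*z + 3
P(w - 2 - 3*I) = -11 + 18*I + (-6 - 12*I)*w + 2*w^2

Dividing each term by w^2:
  f = (-11 + 18*I)/w^2 + (-6 - 12*I)/w + 2

Substituting back w = z + 2 + 3*I:
  f(z) = (-11 + 18*I)/(z + 2 + 3*I)^2 + (-6 - 12*I)/(z + 2 + 3*I) + 2

The series is finite because the numerator is a polynomial; the negative powers form the principal part, and the coefficient of 1/(z + 2 + 3*I) gives Res(f, -2 - 3*I) = -6 - 12*I.

Final answer: (-11 + 18*I)/(z + 2 + 3*I)^2 + (-6 - 12*I)/(z + 2 + 3*I) + 2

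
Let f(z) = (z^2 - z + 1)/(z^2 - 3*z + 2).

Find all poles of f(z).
The singularities of f are the zeros of the denominator. Factoring,
  z^2 - 3*z + 2 = (z - 2)*(z - 1)
so the candidates are z = 2, z = 1.

Check the numerator P(z) = z^2 - z + 1 at each one:
  P(2) = 3 ≠ 0, so z = 2 is a (simple) pole.
  P(1) = 1 ≠ 0, so z = 1 is a (simple) pole.

Poles of f: {1, 2}

Final answer: {1, 2}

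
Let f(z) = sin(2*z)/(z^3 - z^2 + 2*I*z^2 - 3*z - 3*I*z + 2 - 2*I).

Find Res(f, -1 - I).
Write f(z) = P(z)/Q(z) with P(z) = sin(2*z) and Q(z) = z^3 - z^2 + 2*I*z^2 - 3*z - 3*I*z + 2 - 2*I.
The denominator factors as Q(z) = (z + I)*(z - 2)*(z + 1 + I), so z = -1 - I is a simple zero of Q and P is analytic there; z = -1 - I is therefore a simple pole and
  Res(f, z₀) = P(z₀)/Q'(z₀).

Q'(z) = 3*z^2 - 2*z + 4*I*z - 3 - 3*I, so Q'(-1 - I) = 3 + I.
P(-1 - I) = -sin(2 + 2*I).

Res(f, -1 - I) = (-sin(2 + 2*I))/(3 + I) = (-3/10 + I/10)*sin(2 + 2*I)

Final answer: (-3/10 + I/10)*sin(2 + 2*I)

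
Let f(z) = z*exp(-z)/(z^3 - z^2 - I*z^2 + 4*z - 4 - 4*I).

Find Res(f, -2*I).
(-1/20 + 3*I/20)*exp(2*I)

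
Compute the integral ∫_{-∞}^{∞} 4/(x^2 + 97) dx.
Let f(z) = 4/(z^2 + 97). The denominator has no real zeros and deg Q - deg P = 2 ≥ 2, so the integral of f over the upper semicircle |z| = R tends to 0 as R → ∞. Closing the contour in the upper half-plane,
  ∫_{-∞}^{∞} f(x) dx = 2πi · Σ Res(f, z_k)  over the poles with Im z_k > 0.

Zeros of the denominator: z^2 + 97 = 0 gives z = ±sqrt(97)*I.
Upper half-plane: z = sqrt(97)*I (simple).

Each pole is a simple zero of Q(z) = z^2 + 97, so Res(f, z₀) = P(z₀)/Q'(z₀) with P(z) = 4, Q'(z) = 2*z:
  Res(f, sqrt(97)*I) = (4)/(2*sqrt(97)*I) = -2*sqrt(97)*I/97

∫_{-∞}^{∞} f(x) dx = 2πi · (-2*sqrt(97)*I/97) = 4*sqrt(97)*pi/97

Final answer: 4*sqrt(97)*pi/97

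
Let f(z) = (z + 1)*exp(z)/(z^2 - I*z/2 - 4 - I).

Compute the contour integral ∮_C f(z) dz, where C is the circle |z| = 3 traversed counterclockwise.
pi*(4/65 + 32*I/65)*exp(-2) + pi*(-4/65 + 98*I/65)*exp(2 + I/2)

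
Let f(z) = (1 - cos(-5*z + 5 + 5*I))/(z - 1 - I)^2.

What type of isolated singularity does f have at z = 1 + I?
Let u = z - 1 - I. The argument of cos is -5*z + 5 + 5*I = -5u, so
  f = (1 - cos(-5u))/u^2 = ((-5u)^2/2 - (-5u)^4/24 + ...)/u^2 = 25/2 - (625/24)*u^2 + ...
The Laurent expansion about u = 0 has no negative powers; equivalently lim_{z→1 + I} f(z) = 25/2 exists and is finite.
So the singularity is removable.

Final answer: removable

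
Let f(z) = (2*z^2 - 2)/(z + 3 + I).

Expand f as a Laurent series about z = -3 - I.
Put w = z - (-3 - I), i.e. z = w - 3 - I. The denominator is w, so it suffices to rewrite the numerator in powers of w.

P(z) = 2*z^2 - 2
P(w - 3 - I) = 14 + 12*I + (-12 - 4*I)*w + 2*w^2

Dividing each term by w:
  f = (14 + 12*I)/w - 12 - 4*I + 2*w

Substituting back w = z + 3 + I:
  f(z) = (14 + 12*I)/(z + 3 + I) - 12 - 4*I + 2*(z + 3 + I)

The series is finite because the numerator is a polynomial; the negative powers form the principal part, and the coefficient of 1/(z + 3 + I) gives Res(f, -3 - I) = 14 + 12*I.

Final answer: (14 + 12*I)/(z + 3 + I) - 12 - 4*I + 2*(z + 3 + I)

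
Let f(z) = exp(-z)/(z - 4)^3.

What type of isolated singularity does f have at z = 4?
Write f(z) = g(z)/(z - 4)^3 with g(z) = exp(-z).
g is entire and g(4) = exp(-4) ≠ 0, so no factor of (z - 4) cancels: the Laurent expansion of f about z = 4 starts at the power -3, i.e. lim_{z→z₀} (z - z₀)^3 f(z) = exp(-4) is finite and nonzero.
So z = 4 is a pole of order 3.

Final answer: pole of order 3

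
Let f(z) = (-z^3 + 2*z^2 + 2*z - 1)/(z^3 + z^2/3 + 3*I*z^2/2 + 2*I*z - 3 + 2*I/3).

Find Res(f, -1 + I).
Write f(z) = P(z)/Q(z) with P(z) = -z^3 + 2*z^2 + 2*z - 1 and Q(z) = z^3 + z^2/3 + 3*I*z^2/2 + 2*I*z - 3 + 2*I/3.
The denominator factors as Q(z) = (z + 1 - I)*(z - 1 + I)*(z + 1/3 + 3*I/2), so z = -1 + I is a simple zero of Q and P is analytic there; z = -1 + I is therefore a simple pole and
  Res(f, z₀) = P(z₀)/Q'(z₀).

Q'(z) = 3*z^2 + 2*z/3 + 3*I*z + 2*I, so Q'(-1 + I) = -11/3 - 19*I/3.
P(-1 + I) = -5 - 4*I.

Res(f, -1 + I) = (-5 - 4*I)/(-11/3 - 19*I/3) = 393/482 - 153*I/482

Final answer: 393/482 - 153*I/482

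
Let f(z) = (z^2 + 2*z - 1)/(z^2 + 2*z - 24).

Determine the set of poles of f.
{-6, 4}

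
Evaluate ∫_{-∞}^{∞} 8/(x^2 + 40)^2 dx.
Let f(z) = 8/(z^2 + 40)^2. The denominator has no real zeros and deg Q - deg P = 4 ≥ 2, so the integral of f over the upper semicircle |z| = R tends to 0 as R → ∞. Closing the contour in the upper half-plane,
  ∫_{-∞}^{∞} f(x) dx = 2πi · Σ Res(f, z_k)  over the poles with Im z_k > 0.

Zeros of the denominator: z^2 + 40 = 0 gives z = ±2*sqrt(10)*I.
Upper half-plane: z = 2*sqrt(10)*I (a pole of order 2).

Write f(z) = g(z)/(z - 2*sqrt(10)*I)^2 with g(z) = 8/(z + 2*sqrt(10)*I)^2. For a double pole, Res(f, z₀) = g'(z₀):
  g'(z) = -16/(z + 2*sqrt(10)*I)^3
  Res(f, 2*sqrt(10)*I) = g'(2*sqrt(10)*I) = -sqrt(10)*I/400

∫_{-∞}^{∞} f(x) dx = 2πi · (-sqrt(10)*I/400) = sqrt(10)*pi/200

Final answer: sqrt(10)*pi/200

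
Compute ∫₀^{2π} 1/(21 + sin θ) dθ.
Call the integral J. The integrand is 2π-periodic and we integrate over a full period, so shifting θ does not change the value (θ → θ + π/2 turns sin θ into cos θ). Hence
  J = ∫₀^{2π} dθ/(21 + cos θ).
Put z = e^{iθ}: then cos θ = (z + 1/z)/2, dθ = dz/(iz), and z runs once counterclockwise around |z| = 1:
  J = ∮_{|z|=1} 1/(21 + (z + 1/z)/2) · dz/(iz) = (2/i) ∮_{|z|=1} dz/(z^2 + 42*z + 1).
The roots of z^2 + 42*z + 1 are z = (-21 ± sqrt(21^2 - 1^2)), with sqrt(440) = 2*sqrt(110); their product is 1, so only z₊ = -21 + 2*sqrt(110) lies inside the unit circle (z₋ = -21 - 2*sqrt(110) lies outside).
z₊ is a simple zero of q(z) = z^2 + 42*z + 1, so Res(1/q, z₊) = 1/q'(z₊) with q'(z) = 2*z + 42; and q'(z₊) = (z₊ - z₋) = 4*sqrt(110).
Therefore J = (2/i) · 2πi · 1/(4*sqrt(110)) = 2*pi/(2*sqrt(110)) = sqrt(110)*pi/110

Final answer: sqrt(110)*pi/110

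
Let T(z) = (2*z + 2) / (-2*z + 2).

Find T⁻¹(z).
Set w = T(z) = (2*z + 2) / (-2*z + 2) and solve for z:
  w*(-2*z + 2) = 2*z + 2
  2*w + z*(-2*w - 2) - 2 = 0
  z*(-2*w - 2) = 2 - 2*w
  z = (2*w - 2)/(2*w + 2)
Renaming the variable, T⁻¹(z) = (2*z - 2)/(2*z + 2) = (z - 1)/(z + 1).
(Check: ad - bc = 8 ≠ 0, so T is invertible.)

Final answer: (z - 1)/(z + 1)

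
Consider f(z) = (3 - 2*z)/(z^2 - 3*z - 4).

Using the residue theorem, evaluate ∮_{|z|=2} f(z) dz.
By the residue theorem, ∮_C f(z) dz = 2πi · (sum of the residues of f at the poles inside |z| = 2).

The denominator factors as (z - 4)*(z + 1), so the singularities of f are simple poles at z = 4, z = -1.
  |4|² = 16 > 4 = 2², so this pole is outside the contour.
  |-1|² = 1 < 4 = 2², so this pole is inside the contour.

With P(z) = 3 - 2*z and Q(z) = z^2 - 3*z - 4, each pole is simple, so Res(f, z₀) = P(z₀)/Q'(z₀) with Q'(z) = 2*z - 3.
  Res(f, -1) = P(-1)/Q'(-1) = (5)/(-5) = -1

∮_C f(z) dz = 2πi · (-1) = -2*I*pi

Final answer: -2*I*pi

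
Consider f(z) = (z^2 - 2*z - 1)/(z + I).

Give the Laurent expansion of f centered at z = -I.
Put w = z - (-I), i.e. z = w - I. The denominator is w, so it suffices to rewrite the numerator in powers of w.

P(z) = z^2 - 2*z - 1
P(w - I) = -2 + 2*I + (-2 - 2*I)*w + w^2

Dividing each term by w:
  f = (-2 + 2*I)/w - 2 - 2*I + w

Substituting back w = z + I:
  f(z) = (-2 + 2*I)/(z + I) - 2 - 2*I + (z + I)

The series is finite because the numerator is a polynomial; the negative powers form the principal part, and the coefficient of 1/(z + I) gives Res(f, -I) = -2 + 2*I.

Final answer: (-2 + 2*I)/(z + I) - 2 - 2*I + (z + I)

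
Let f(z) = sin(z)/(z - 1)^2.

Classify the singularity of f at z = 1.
Write f(z) = g(z)/(z - 1)^2 with g(z) = sin(z).
g is entire and g(1) = sin(1) ≠ 0, so no factor of (z - 1) cancels: the Laurent expansion of f about z = 1 starts at the power -2, i.e. lim_{z→z₀} (z - z₀)^2 f(z) = sin(1) is finite and nonzero.
So z = 1 is a pole of order 2.

Final answer: pole of order 2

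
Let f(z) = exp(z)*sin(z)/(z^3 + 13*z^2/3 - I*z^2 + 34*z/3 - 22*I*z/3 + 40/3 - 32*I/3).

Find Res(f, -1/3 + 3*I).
Write f(z) = P(z)/Q(z) with P(z) = exp(z)*sin(z) and Q(z) = z^3 + 13*z^2/3 - I*z^2 + 34*z/3 - 22*I*z/3 + 40/3 - 32*I/3.
The denominator factors as Q(z) = (z + 2 + 2*I)*(z + 2)*(z + 1/3 - 3*I), so z = -1/3 + 3*I is a simple zero of Q and P is analytic there; z = -1/3 + 3*I is therefore a simple pole and
  Res(f, z₀) = P(z₀)/Q'(z₀).

Q'(z) = 3*z^2 + 26*z/3 - 2*I*z + 34/3 - 22*I/3, so Q'(-1/3 + 3*I) = -110/9 + 40*I/3.
P(-1/3 + 3*I) = -exp(-1/3 + 3*I)*sin(1/3 - 3*I).

Res(f, -1/3 + 3*I) = (-exp(-1/3 + 3*I)*sin(1/3 - 3*I))/(-110/9 + 40*I/3) = (99/2650 + 54*I/1325)*exp(-1/3 + 3*I)*sin(1/3 - 3*I)

Final answer: (99/2650 + 54*I/1325)*exp(-1/3 + 3*I)*sin(1/3 - 3*I)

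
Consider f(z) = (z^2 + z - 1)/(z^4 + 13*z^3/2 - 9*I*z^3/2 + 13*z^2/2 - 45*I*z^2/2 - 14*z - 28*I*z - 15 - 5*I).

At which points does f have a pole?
The singularities of f are the zeros of the denominator. Factoring,
  z^4 + 13*z^3/2 - 9*I*z^3/2 + 13*z^2/2 - 45*I*z^2/2 - 14*z - 28*I*z - 15 - 5*I = (z + 2 - I)*(z + 1/2 - 3*I/2)*(z + 3 - I)*(z + 1 - I)
so the candidates are z = -2 + I, z = -1/2 + 3*I/2, z = -3 + I, z = -1 + I.

Check the numerator P(z) = z^2 + z - 1 at each one:
  P(-2 + I) = -3*I ≠ 0, so z = -2 + I is a (simple) pole.
  P(-1/2 + 3*I/2) = -7/2 ≠ 0, so z = -1/2 + 3*I/2 is a (simple) pole.
  P(-3 + I) = 4 - 5*I ≠ 0, so z = -3 + I is a (simple) pole.
  P(-1 + I) = -2 - I ≠ 0, so z = -1 + I is a (simple) pole.

Poles of f: {-3 + I, -2 + I, -1 + I, -1/2 + 3*I/2}

Final answer: {-3 + I, -2 + I, -1 + I, -1/2 + 3*I/2}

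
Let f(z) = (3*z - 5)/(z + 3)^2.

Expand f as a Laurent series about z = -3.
Put w = z - (-3), i.e. z = w - 3. The denominator is w^2, so it suffices to rewrite the numerator in powers of w.

P(z) = 3*z - 5
P(w - 3) = -14 + 3*w

Dividing each term by w^2:
  f = -14/w^2 + 3/w

Substituting back w = z + 3:
  f(z) = -14/(z + 3)^2 + 3/(z + 3)

The series is finite because the numerator is a polynomial; the negative powers form the principal part, and the coefficient of 1/(z + 3) gives Res(f, -3) = 3.

Final answer: -14/(z + 3)^2 + 3/(z + 3)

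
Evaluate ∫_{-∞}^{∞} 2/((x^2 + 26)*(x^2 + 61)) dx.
pi*(-26*sqrt(61) + 61*sqrt(26))/27755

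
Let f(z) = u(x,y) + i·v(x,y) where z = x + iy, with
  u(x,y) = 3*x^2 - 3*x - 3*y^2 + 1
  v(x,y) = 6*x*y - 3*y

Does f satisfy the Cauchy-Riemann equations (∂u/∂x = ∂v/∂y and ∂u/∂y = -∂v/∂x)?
∂u/∂x = 6*x - 3
∂v/∂y = 6*x - 3
∂u/∂y = -6*y
∂v/∂x = 6*y
∂u/∂x = ∂v/∂y and ∂u/∂y = -∂v/∂x hold identically; f is analytic.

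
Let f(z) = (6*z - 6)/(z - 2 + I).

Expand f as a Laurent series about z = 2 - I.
Put w = z - (2 - I), i.e. z = w + 2 - I. The denominator is w, so it suffices to rewrite the numerator in powers of w.

P(z) = 6*z - 6
P(w + 2 - I) = 6 - 6*I + 6*w

Dividing each term by w:
  f = (6 - 6*I)/w + 6

Substituting back w = z - 2 + I:
  f(z) = (6 - 6*I)/(z - 2 + I) + 6

The series is finite because the numerator is a polynomial; the negative powers form the principal part, and the coefficient of 1/(z - 2 + I) gives Res(f, 2 - I) = 6 - 6*I.

Final answer: (6 - 6*I)/(z - 2 + I) + 6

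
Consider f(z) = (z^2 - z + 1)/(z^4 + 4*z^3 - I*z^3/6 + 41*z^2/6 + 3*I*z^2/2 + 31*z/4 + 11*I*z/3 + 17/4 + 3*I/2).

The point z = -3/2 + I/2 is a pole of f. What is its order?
Factor the denominator:
  z^4 + 4*z^3 - I*z^3/6 + 41*z^2/6 + 3*I*z^2/2 + 31*z/4 + 11*I*z/3 + 17/4 + 3*I/2 = (z + 3/2 - I/2)^2*(z + 3*I/2)*(z + 1 - 2*I/3)

The numerator P(z) = z^2 - z + 1 has P(-3/2 + I/2) = 9/2 - 2*I ≠ 0, so no factor of (z + 3/2 - I/2) cancels.
Near z = -3/2 + I/2 we can therefore write f(z) = g(z)/(z + 3/2 - I/2)^2 with g analytic at -3/2 + I/2 and g(-3/2 + I/2) ≠ 0 (g is the numerator divided by the remaining denominator factors).

Hence z = -3/2 + I/2 is a pole of order 2.

Final answer: 2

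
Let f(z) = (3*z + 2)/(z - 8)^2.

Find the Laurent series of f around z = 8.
Put w = z - (8), i.e. z = w + 8. The denominator is w^2, so it suffices to rewrite the numerator in powers of w.

P(z) = 3*z + 2
P(w + 8) = 26 + 3*w

Dividing each term by w^2:
  f = 26/w^2 + 3/w

Substituting back w = z - 8:
  f(z) = 26/(z - 8)^2 + 3/(z - 8)

The series is finite because the numerator is a polynomial; the negative powers form the principal part, and the coefficient of 1/(z - 8) gives Res(f, 8) = 3.

Final answer: 26/(z - 8)^2 + 3/(z - 8)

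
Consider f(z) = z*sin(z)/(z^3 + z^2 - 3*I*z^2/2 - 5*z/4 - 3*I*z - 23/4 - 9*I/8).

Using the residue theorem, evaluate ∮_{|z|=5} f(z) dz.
By the residue theorem, ∮_C f(z) dz = 2πi · (sum of the residues of f at the poles inside |z| = 5).

The denominator factors as (z - 3/2 - I)*(z + 3/2 + I)*(z + 1 - 3*I/2), so the singularities of f are simple poles at z = 3/2 + I, z = -3/2 - I, z = -1 + 3*I/2.
  |3/2 + I|² = 13/4 < 25 = 5², so this pole is inside the contour.
  |-3/2 - I|² = 13/4 < 25 = 5², so this pole is inside the contour.
  |-1 + 3*I/2|² = 13/4 < 25 = 5², so this pole is inside the contour.

With P(z) = z*sin(z) and Q(z) = z^3 + z^2 - 3*I*z^2/2 - 5*z/4 - 3*I*z - 23/4 - 9*I/8, each pole is simple, so Res(f, z₀) = P(z₀)/Q'(z₀) with Q'(z) = 3*z^2 + 2*z - 3*I*z - 5/4 - 3*I.
  Res(f, 3/2 + I) = P(3/2 + I)/Q'(3/2 + I) = ((3/2 + I)*sin(3/2 + I))/(17/2 + 7*I/2) = (5/26 + I/26)*sin(3/2 + I)
  Res(f, -3/2 - I) = P(-3/2 - I)/Q'(-3/2 - I) = ((3/2 + I)*sin(3/2 + I))/(-7/2 + 17*I/2) = (1/26 - 5*I/26)*sin(3/2 + I)
  Res(f, -1 + 3*I/2) = P(-1 + 3*I/2)/Q'(-1 + 3*I/2) = ((1 - 3*I/2)*sin(1 - 3*I/2))/(-5/2 - 6*I) = (2/13 + 3*I/13)*sin(1 - 3*I/2)

Sum of residues inside C: (3/13 - 2*I/13)*sin(3/2 + I) + (2/13 + 3*I/13)*sin(1 - 3*I/2)
∮_C f(z) dz = 2πi · ((3/13 - 2*I/13)*sin(3/2 + I) + (2/13 + 3*I/13)*sin(1 - 3*I/2)) = pi*(4/13 + 6*I/13)*sin(3/2 + I) + pi*(-6/13 + 4*I/13)*sin(1 - 3*I/2)

Final answer: pi*(4/13 + 6*I/13)*sin(3/2 + I) + pi*(-6/13 + 4*I/13)*sin(1 - 3*I/2)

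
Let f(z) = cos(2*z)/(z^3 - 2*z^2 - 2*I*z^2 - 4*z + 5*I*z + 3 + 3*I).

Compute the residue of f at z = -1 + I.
Write f(z) = P(z)/Q(z) with P(z) = cos(2*z) and Q(z) = z^3 - 2*z^2 - 2*I*z^2 - 4*z + 5*I*z + 3 + 3*I.
The denominator factors as Q(z) = (z - 3)*(z - I)*(z + 1 - I), so z = -1 + I is a simple zero of Q and P is analytic there; z = -1 + I is therefore a simple pole and
  Res(f, z₀) = P(z₀)/Q'(z₀).

Q'(z) = 3*z^2 - 4*z - 4*I*z - 4 + 5*I, so Q'(-1 + I) = 4 - I.
P(-1 + I) = cos(2 - 2*I).

Res(f, -1 + I) = (cos(2 - 2*I))/(4 - I) = (4/17 + I/17)*cos(2 - 2*I)

Final answer: (4/17 + I/17)*cos(2 - 2*I)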